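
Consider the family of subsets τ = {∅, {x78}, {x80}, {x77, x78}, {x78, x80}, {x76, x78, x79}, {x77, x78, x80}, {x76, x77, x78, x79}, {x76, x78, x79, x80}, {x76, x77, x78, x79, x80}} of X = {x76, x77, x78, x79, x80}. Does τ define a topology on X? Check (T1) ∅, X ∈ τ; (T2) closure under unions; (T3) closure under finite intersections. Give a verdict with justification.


τ IS a topology on X.

Axiom (T1): ∅ ∈ τ? Yes; X ∈ τ? Yes.
Axiom (T2/T3): check pairwise unions and intersections of members of τ.
All pairwise intersections and unions checked — each lies in τ. Therefore τ satisfies (T1), (T2), (T3): it IS a topology on X.


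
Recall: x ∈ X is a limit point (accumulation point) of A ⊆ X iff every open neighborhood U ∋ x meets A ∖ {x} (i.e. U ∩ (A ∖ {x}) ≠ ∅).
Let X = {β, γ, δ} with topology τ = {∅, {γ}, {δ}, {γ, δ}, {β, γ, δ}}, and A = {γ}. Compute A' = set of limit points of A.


A' = {β}

For each x ∈ X, list the open sets U ∈ τ with x ∈ U, then check whether U ∩ (A ∖ {x}) ≠ ∅ for every such U.
  x = β: opens ∋ x are {β, γ, δ}; each meets A ∖ {β}, so x IS a limit point.
  x = γ: open {γ} ∋ x has {γ} ∩ (A ∖ {γ}) = ∅, so x is NOT a limit point.
  x = δ: open {δ} ∋ x has {δ} ∩ (A ∖ {δ}) = ∅, so x is NOT a limit point.
Collecting: A' = {β}.


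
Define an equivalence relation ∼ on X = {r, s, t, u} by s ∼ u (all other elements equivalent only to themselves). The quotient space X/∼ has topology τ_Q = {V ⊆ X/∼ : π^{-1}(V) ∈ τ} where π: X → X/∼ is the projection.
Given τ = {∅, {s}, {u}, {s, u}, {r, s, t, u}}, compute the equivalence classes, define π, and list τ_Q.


X/∼ = {[r], [s=u], [t]}; |τ_Q| = 3.

Equivalence classes: [r], [s=u], [t].
Quotient map π: X → X/∼ sends r ↦ [r], s ↦ [s=u], t ↦ [t], u ↦ [s=u].
For each subset V ⊆ X/∼, compute π^{-1}(V) ⊆ X and check whether π^{-1}(V) ∈ τ. V is open in τ_Q iff π^{-1}(V) ∈ τ.
  V = {}: π^{-1}(V) = ∅ ∈ τ ✓.
  V = {[r]}: π^{-1}(V) = {r} ∉ τ ✗.
  V = {[s=u]}: π^{-1}(V) = {s, u} ∈ τ ✓.
  V = {[r], [s=u]}: π^{-1}(V) = {r, s, u} ∉ τ ✗.
  V = {[t]}: π^{-1}(V) = {t} ∉ τ ✗.
  V = {[r], [t]}: π^{-1}(V) = {r, t} ∉ τ ✗.
  V = {[s=u], [t]}: π^{-1}(V) = {s, t, u} ∉ τ ✗.
  V = {[r], [s=u], [t]}: π^{-1}(V) = {r, s, t, u} ∈ τ ✓.
Open sets in the quotient: τ_Q = {{}, {[s=u]}, {[r], [s=u], [t]}} (3 elements).


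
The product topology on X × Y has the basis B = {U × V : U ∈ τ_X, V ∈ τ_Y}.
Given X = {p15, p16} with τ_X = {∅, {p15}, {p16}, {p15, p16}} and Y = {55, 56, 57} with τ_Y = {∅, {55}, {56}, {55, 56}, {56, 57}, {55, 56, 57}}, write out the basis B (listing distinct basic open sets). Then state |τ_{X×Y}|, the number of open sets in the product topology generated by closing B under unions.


Basis B = {∅ × ∅, {p15} × {55}, {p15} × {56}, {p16} × {55}, {p16} × {56}, {p15} × {55, 56}, {p15, p16} × {55}, {p15} × {56, 57}, {p15, p16} × {56}, {p16} × {55, 56}, {p16} × {56, 57}, {p15} × {55, 56, 57}, {p16} × {55, 56, 57}, {p15, p16} × {55, 56}, {p15, p16} × {56, 57}, {p15, p16} × {55, 56, 57}}; |τ_{X×Y}| = 36.

Enumerate products U × V with U ∈ τ_X, V ∈ τ_Y (deduplicated):
  ∅ × ∅ = {} (∅)
  {p15} × {55} = {(p15,55)}
  {p15} × {56} = {(p15,56)}
  {p16} × {55} = {(p16,55)}
  {p16} × {56} = {(p16,56)}
  {p15} × {55, 56} = {(p15,55), (p15,56)}
  {p15, p16} × {55} = {(p15,55), (p16,55)}
  {p15} × {56, 57} = {(p15,56), (p15,57)}
  {p15, p16} × {56} = {(p15,56), (p16,56)}
  {p16} × {55, 56} = {(p16,55), (p16,56)}
  {p16} × {56, 57} = {(p16,56), (p16,57)}
  {p15} × {55, 56, 57} = {(p15,55), (p15,56), (p15,57)}
  {p16} × {55, 56, 57} = {(p16,55), (p16,56), (p16,57)}
  {p15, p16} × {55, 56} = {(p15,55), (p15,56), (p16,55), (p16,56)}
  {p15, p16} × {56, 57} = {(p15,56), (p15,57), (p16,56), (p16,57)}
  {p15, p16} × {55, 56, 57} = {(p15,55), (p15,56), (p15,57), (p16,55), (p16,56), (p16,57)}
These 16 distinct sets form the basis B.
Close under arbitrary unions to get τ_{X×Y}; counting gives |τ_{X×Y}| = 36.


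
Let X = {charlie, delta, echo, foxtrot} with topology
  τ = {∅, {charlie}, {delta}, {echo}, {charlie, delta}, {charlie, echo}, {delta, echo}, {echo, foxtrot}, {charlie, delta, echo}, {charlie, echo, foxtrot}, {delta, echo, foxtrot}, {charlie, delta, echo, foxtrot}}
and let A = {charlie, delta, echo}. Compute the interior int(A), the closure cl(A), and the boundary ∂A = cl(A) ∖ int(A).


int(A) = {charlie, delta, echo}, cl(A) = {charlie, delta, echo, foxtrot}, ∂A = {foxtrot}.

Closed sets in (X, τ) are complements of opens:
  closed(X, τ) = {∅, {charlie}, {delta}, {foxtrot}, {charlie, delta}, {charlie, foxtrot}, {delta, foxtrot}, {echo, foxtrot}, {charlie, delta, foxtrot}, {charlie, echo, foxtrot}, {delta, echo, foxtrot}, {charlie, delta, echo, foxtrot}}.
int(A) = ⋃ {U ∈ τ : U ⊆ A}. Opens contained in A: ∅, {charlie}, {delta}, {echo}, {charlie, delta}, {charlie, echo}, {delta, echo}, {charlie, delta, echo}.
Taking the union of these: int(A) = {charlie, delta, echo}.
cl(A) = ⋂ {C closed : A ⊆ C}. Closed sets containing A: {charlie, delta, echo, foxtrot}.
Intersecting these: cl(A) = {charlie, delta, echo, foxtrot}.
∂A = cl(A) ∖ int(A) = {charlie, delta, echo, foxtrot} ∖ {charlie, delta, echo} = {foxtrot}.


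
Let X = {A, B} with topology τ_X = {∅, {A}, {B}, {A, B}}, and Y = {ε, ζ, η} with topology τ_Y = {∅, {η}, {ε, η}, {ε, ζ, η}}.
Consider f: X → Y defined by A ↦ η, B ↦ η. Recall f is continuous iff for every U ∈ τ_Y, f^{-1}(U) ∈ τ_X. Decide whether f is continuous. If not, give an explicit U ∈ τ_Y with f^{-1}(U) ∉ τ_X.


f IS continuous.

Compute f^{-1}(U) for each U ∈ τ_Y:
  U = ∅: f^{-1}(U) = ∅ ∈ τ_X ✓.
  U = {η}: f^{-1}(U) = {A, B} ∈ τ_X ✓.
  U = {ε, η}: f^{-1}(U) = {A, B} ∈ τ_X ✓.
  U = {ε, ζ, η}: f^{-1}(U) = {A, B} ∈ τ_X ✓.
Every preimage lies in τ_X, so f IS continuous.


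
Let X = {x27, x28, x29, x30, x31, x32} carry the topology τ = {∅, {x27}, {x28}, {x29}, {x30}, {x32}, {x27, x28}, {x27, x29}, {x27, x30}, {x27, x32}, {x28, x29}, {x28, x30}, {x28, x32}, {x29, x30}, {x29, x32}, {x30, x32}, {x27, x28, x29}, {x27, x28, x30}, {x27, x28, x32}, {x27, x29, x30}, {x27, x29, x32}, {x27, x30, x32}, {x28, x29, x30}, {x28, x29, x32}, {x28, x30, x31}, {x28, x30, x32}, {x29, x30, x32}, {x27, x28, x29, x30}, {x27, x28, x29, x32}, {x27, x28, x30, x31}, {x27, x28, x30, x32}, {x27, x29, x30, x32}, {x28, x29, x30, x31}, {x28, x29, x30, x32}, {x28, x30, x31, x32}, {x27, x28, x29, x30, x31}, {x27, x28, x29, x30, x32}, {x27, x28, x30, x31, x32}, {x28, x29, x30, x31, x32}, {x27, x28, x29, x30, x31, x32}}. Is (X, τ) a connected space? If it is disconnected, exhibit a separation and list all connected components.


(X, τ) is disconnected; components = [{x27}, {x29}, {x32}, {x28, x30, x31}].

Find clopen sets (U ∈ τ with X ∖ U ∈ τ):
  U = ∅, X ∖ U = {x27, x28, x29, x30, x31, x32} — both open, so U is clopen.
  U = {x27}, X ∖ U = {x28, x29, x30, x31, x32} — both open, so U is clopen.
  U = {x29}, X ∖ U = {x27, x28, x30, x31, x32} — both open, so U is clopen.
  U = {x32}, X ∖ U = {x27, x28, x29, x30, x31} — both open, so U is clopen.
  U = {x27, x29}, X ∖ U = {x28, x30, x31, x32} — both open, so U is clopen.
  U = {x27, x32}, X ∖ U = {x28, x29, x30, x31} — both open, so U is clopen.
  U = {x29, x32}, X ∖ U = {x27, x28, x30, x31} — both open, so U is clopen.
  U = {x27, x29, x32}, X ∖ U = {x28, x30, x31} — both open, so U is clopen.
  U = {x28, x30, x31}, X ∖ U = {x27, x29, x32} — both open, so U is clopen.
  U = {x27, x28, x30, x31}, X ∖ U = {x29, x32} — both open, so U is clopen.
  U = {x28, x29, x30, x31}, X ∖ U = {x27, x32} — both open, so U is clopen.
  U = {x28, x30, x31, x32}, X ∖ U = {x27, x29} — both open, so U is clopen.
  U = {x27, x28, x29, x30, x31}, X ∖ U = {x32} — both open, so U is clopen.
  U = {x27, x28, x30, x31, x32}, X ∖ U = {x29} — both open, so U is clopen.
  U = {x28, x29, x30, x31, x32}, X ∖ U = {x27} — both open, so U is clopen.
  U = {x27, x28, x29, x30, x31, x32}, X ∖ U = ∅ — both open, so U is clopen.
Nontrivial clopen(s) exist: e.g. {x27, x29, x32}. So (X, τ) is disconnected.
Compute connected components by grouping points that agree on all clopens:
  component: {x27}
  component: {x29}
  component: {x32}
  component: {x28, x30, x31}


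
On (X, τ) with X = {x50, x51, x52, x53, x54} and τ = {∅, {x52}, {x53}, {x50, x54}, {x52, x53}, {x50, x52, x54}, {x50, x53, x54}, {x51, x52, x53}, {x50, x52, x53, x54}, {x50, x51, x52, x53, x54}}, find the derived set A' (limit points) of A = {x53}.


A' = {x51}

For each x ∈ X, list the open sets U ∈ τ with x ∈ U, then check whether U ∩ (A ∖ {x}) ≠ ∅ for every such U.
  x = x50: open {x50, x54} ∋ x has {x50, x54} ∩ (A ∖ {x50}) = ∅, so x is NOT a limit point.
  x = x51: opens ∋ x are {x51, x52, x53}, {x50, x51, x52, x53, x54}; each meets A ∖ {x51}, so x IS a limit point.
  x = x52: open {x52} ∋ x has {x52} ∩ (A ∖ {x52}) = ∅, so x is NOT a limit point.
  x = x53: open {x53} ∋ x has {x53} ∩ (A ∖ {x53}) = ∅, so x is NOT a limit point.
  x = x54: open {x50, x54} ∋ x has {x50, x54} ∩ (A ∖ {x54}) = ∅, so x is NOT a limit point.
Collecting: A' = {x51}.


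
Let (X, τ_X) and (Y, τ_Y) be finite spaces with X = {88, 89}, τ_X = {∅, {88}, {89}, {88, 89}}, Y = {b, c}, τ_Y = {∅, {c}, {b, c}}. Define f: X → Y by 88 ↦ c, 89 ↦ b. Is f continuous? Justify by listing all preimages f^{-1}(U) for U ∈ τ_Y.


f IS continuous.

Compute f^{-1}(U) for each U ∈ τ_Y:
  U = ∅: f^{-1}(U) = ∅ ∈ τ_X ✓.
  U = {c}: f^{-1}(U) = {88} ∈ τ_X ✓.
  U = {b, c}: f^{-1}(U) = {88, 89} ∈ τ_X ✓.
Every preimage lies in τ_X, so f IS continuous.


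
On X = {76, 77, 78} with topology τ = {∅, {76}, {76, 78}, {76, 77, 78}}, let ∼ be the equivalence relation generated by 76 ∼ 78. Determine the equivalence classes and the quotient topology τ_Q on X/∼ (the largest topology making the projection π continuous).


X/∼ = {[76=78], [77]}; |τ_Q| = 3.

Equivalence classes: [76=78], [77].
Quotient map π: X → X/∼ sends 76 ↦ [76=78], 77 ↦ [77], 78 ↦ [76=78].
For each subset V ⊆ X/∼, compute π^{-1}(V) ⊆ X and check whether π^{-1}(V) ∈ τ. V is open in τ_Q iff π^{-1}(V) ∈ τ.
  V = {}: π^{-1}(V) = ∅ ∈ τ ✓.
  V = {[76=78]}: π^{-1}(V) = {76, 78} ∈ τ ✓.
  V = {[77]}: π^{-1}(V) = {77} ∉ τ ✗.
  V = {[76=78], [77]}: π^{-1}(V) = {76, 77, 78} ∈ τ ✓.
Open sets in the quotient: τ_Q = {{}, {[76=78]}, {[76=78], [77]}} (3 elements).


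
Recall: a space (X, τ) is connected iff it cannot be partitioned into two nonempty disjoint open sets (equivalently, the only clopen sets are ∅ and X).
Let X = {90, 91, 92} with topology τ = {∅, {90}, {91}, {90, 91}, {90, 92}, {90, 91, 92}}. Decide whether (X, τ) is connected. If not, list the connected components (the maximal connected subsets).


(X, τ) is disconnected; components = [{91}, {90, 92}].

Find clopen sets (U ∈ τ with X ∖ U ∈ τ):
  U = ∅, X ∖ U = {90, 91, 92} — both open, so U is clopen.
  U = {91}, X ∖ U = {90, 92} — both open, so U is clopen.
  U = {90, 92}, X ∖ U = {91} — both open, so U is clopen.
  U = {90, 91, 92}, X ∖ U = ∅ — both open, so U is clopen.
Nontrivial clopen(s) exist: e.g. {91}. So (X, τ) is disconnected.
Compute connected components by grouping points that agree on all clopens:
  component: {91}
  component: {90, 92}


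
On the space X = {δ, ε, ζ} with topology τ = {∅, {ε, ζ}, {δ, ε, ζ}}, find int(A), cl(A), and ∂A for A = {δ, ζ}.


int(A) = ∅, cl(A) = {δ, ε, ζ}, ∂A = {δ, ε, ζ}.

Closed sets in (X, τ) are complements of opens:
  closed(X, τ) = {∅, {δ}, {δ, ε, ζ}}.
int(A) = ⋃ {U ∈ τ : U ⊆ A}. Opens contained in A: ∅.
Taking the union of these: int(A) = ∅.
cl(A) = ⋂ {C closed : A ⊆ C}. Closed sets containing A: {δ, ε, ζ}.
Intersecting these: cl(A) = {δ, ε, ζ}.
∂A = cl(A) ∖ int(A) = {δ, ε, ζ} ∖ ∅ = {δ, ε, ζ}.


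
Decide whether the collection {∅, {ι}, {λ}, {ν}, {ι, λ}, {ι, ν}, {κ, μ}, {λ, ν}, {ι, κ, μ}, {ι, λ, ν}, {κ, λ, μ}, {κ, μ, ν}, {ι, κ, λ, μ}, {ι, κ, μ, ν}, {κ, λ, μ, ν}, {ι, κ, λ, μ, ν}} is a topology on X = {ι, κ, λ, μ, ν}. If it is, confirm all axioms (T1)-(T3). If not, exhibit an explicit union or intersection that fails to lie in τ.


τ IS a topology on X.

Axiom (T1): ∅ ∈ τ? Yes; X ∈ τ? Yes.
Axiom (T2/T3): check pairwise unions and intersections of members of τ.
All pairwise intersections and unions checked — each lies in τ. Therefore τ satisfies (T1), (T2), (T3): it IS a topology on X.


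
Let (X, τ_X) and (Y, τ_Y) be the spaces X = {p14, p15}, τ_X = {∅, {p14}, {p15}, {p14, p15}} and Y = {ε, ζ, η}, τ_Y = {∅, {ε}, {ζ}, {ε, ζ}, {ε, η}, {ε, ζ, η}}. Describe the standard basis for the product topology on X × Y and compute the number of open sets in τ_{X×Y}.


Basis B = {∅ × ∅, {p14} × {ε}, {p14} × {ζ}, {p15} × {ε}, {p15} × {ζ}, {p14} × {ε, ζ}, {p14} × {ε, η}, {p14, p15} × {ε}, {p14, p15} × {ζ}, {p15} × {ε, ζ}, {p15} × {ε, η}, {p14} × {ε, ζ, η}, {p15} × {ε, ζ, η}, {p14, p15} × {ε, ζ}, {p14, p15} × {ε, η}, {p14, p15} × {ε, ζ, η}}; |τ_{X×Y}| = 36.

Enumerate products U × V with U ∈ τ_X, V ∈ τ_Y (deduplicated):
  ∅ × ∅ = {} (∅)
  {p14} × {ε} = {(p14,ε)}
  {p14} × {ζ} = {(p14,ζ)}
  {p15} × {ε} = {(p15,ε)}
  {p15} × {ζ} = {(p15,ζ)}
  {p14} × {ε, ζ} = {(p14,ε), (p14,ζ)}
  {p14} × {ε, η} = {(p14,ε), (p14,η)}
  {p14, p15} × {ε} = {(p14,ε), (p15,ε)}
  {p14, p15} × {ζ} = {(p14,ζ), (p15,ζ)}
  {p15} × {ε, ζ} = {(p15,ε), (p15,ζ)}
  {p15} × {ε, η} = {(p15,ε), (p15,η)}
  {p14} × {ε, ζ, η} = {(p14,ε), (p14,ζ), (p14,η)}
  {p15} × {ε, ζ, η} = {(p15,ε), (p15,ζ), (p15,η)}
  {p14, p15} × {ε, ζ} = {(p14,ε), (p14,ζ), (p15,ε), (p15,ζ)}
  {p14, p15} × {ε, η} = {(p14,ε), (p14,η), (p15,ε), (p15,η)}
  {p14, p15} × {ε, ζ, η} = {(p14,ε), (p14,ζ), (p14,η), (p15,ε), (p15,ζ), (p15,η)}
These 16 distinct sets form the basis B.
Close under arbitrary unions to get τ_{X×Y}; counting gives |τ_{X×Y}| = 36.


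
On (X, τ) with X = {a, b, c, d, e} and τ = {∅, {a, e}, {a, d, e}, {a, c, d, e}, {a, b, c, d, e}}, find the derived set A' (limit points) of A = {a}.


A' = {b, c, d, e}

For each x ∈ X, list the open sets U ∈ τ with x ∈ U, then check whether U ∩ (A ∖ {x}) ≠ ∅ for every such U.
  x = a: open {a, e} ∋ x has {a, e} ∩ (A ∖ {a}) = ∅, so x is NOT a limit point.
  x = b: opens ∋ x are {a, b, c, d, e}; each meets A ∖ {b}, so x IS a limit point.
  x = c: opens ∋ x are {a, c, d, e}, {a, b, c, d, e}; each meets A ∖ {c}, so x IS a limit point.
  x = d: opens ∋ x are {a, d, e}, {a, c, d, e}, {a, b, c, d, e}; each meets A ∖ {d}, so x IS a limit point.
  x = e: opens ∋ x are {a, e}, {a, d, e}, {a, c, d, e}, {a, b, c, d, e}; each meets A ∖ {e}, so x IS a limit point.
Collecting: A' = {b, c, d, e}.


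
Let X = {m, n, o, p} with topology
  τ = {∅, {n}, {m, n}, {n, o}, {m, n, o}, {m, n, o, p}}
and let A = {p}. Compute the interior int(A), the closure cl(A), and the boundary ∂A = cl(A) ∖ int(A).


int(A) = ∅, cl(A) = {p}, ∂A = {p}.

Closed sets in (X, τ) are complements of opens:
  closed(X, τ) = {∅, {p}, {m, p}, {o, p}, {m, o, p}, {m, n, o, p}}.
int(A) = ⋃ {U ∈ τ : U ⊆ A}. Opens contained in A: ∅.
Taking the union of these: int(A) = ∅.
cl(A) = ⋂ {C closed : A ⊆ C}. Closed sets containing A: {p}, {m, p}, {o, p}, {m, o, p}, {m, n, o, p}.
Intersecting these: cl(A) = {p}.
∂A = cl(A) ∖ int(A) = {p} ∖ ∅ = {p}.


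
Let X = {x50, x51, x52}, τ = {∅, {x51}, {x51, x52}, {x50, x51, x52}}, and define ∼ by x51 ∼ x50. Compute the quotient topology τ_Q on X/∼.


X/∼ = {[x50=x51], [x52]}; |τ_Q| = 2.

Equivalence classes: [x50=x51], [x52].
Quotient map π: X → X/∼ sends x50 ↦ [x50=x51], x51 ↦ [x50=x51], x52 ↦ [x52].
For each subset V ⊆ X/∼, compute π^{-1}(V) ⊆ X and check whether π^{-1}(V) ∈ τ. V is open in τ_Q iff π^{-1}(V) ∈ τ.
  V = {}: π^{-1}(V) = ∅ ∈ τ ✓.
  V = {[x50=x51]}: π^{-1}(V) = {x50, x51} ∉ τ ✗.
  V = {[x52]}: π^{-1}(V) = {x52} ∉ τ ✗.
  V = {[x50=x51], [x52]}: π^{-1}(V) = {x50, x51, x52} ∈ τ ✓.
Open sets in the quotient: τ_Q = {{}, {[x50=x51], [x52]}} (2 elements).


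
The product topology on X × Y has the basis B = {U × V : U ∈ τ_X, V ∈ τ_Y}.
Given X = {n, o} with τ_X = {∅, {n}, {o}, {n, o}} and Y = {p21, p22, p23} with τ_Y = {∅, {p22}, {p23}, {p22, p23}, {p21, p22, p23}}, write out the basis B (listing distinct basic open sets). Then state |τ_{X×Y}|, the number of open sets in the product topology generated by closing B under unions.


Basis B = {∅ × ∅, {n} × {p22}, {n} × {p23}, {o} × {p22}, {o} × {p23}, {n} × {p22, p23}, {n, o} × {p22}, {n, o} × {p23}, {o} × {p22, p23}, {n} × {p21, p22, p23}, {o} × {p21, p22, p23}, {n, o} × {p22, p23}, {n, o} × {p21, p22, p23}}; |τ_{X×Y}| = 25.

Enumerate products U × V with U ∈ τ_X, V ∈ τ_Y (deduplicated):
  ∅ × ∅ = {} (∅)
  {n} × {p22} = {(n,p22)}
  {n} × {p23} = {(n,p23)}
  {o} × {p22} = {(o,p22)}
  {o} × {p23} = {(o,p23)}
  {n} × {p22, p23} = {(n,p22), (n,p23)}
  {n, o} × {p22} = {(n,p22), (o,p22)}
  {n, o} × {p23} = {(n,p23), (o,p23)}
  {o} × {p22, p23} = {(o,p22), (o,p23)}
  {n} × {p21, p22, p23} = {(n,p21), (n,p22), (n,p23)}
  {o} × {p21, p22, p23} = {(o,p21), (o,p22), (o,p23)}
  {n, o} × {p22, p23} = {(n,p22), (n,p23), (o,p22), (o,p23)}
  {n, o} × {p21, p22, p23} = {(n,p21), (n,p22), (n,p23), (o,p21), (o,p22), (o,p23)}
These 13 distinct sets form the basis B.
Close under arbitrary unions to get τ_{X×Y}; counting gives |τ_{X×Y}| = 25.


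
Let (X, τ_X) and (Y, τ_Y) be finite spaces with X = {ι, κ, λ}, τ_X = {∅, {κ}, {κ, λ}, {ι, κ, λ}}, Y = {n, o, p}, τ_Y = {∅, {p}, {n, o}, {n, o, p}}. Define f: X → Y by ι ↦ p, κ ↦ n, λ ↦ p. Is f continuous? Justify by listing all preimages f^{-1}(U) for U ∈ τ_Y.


f is NOT continuous.

Compute f^{-1}(U) for each U ∈ τ_Y:
  U = ∅: f^{-1}(U) = ∅ ∈ τ_X ✓.
  U = {p}: f^{-1}(U) = {ι, λ} ∉ τ_X ✗.
  U = {n, o}: f^{-1}(U) = {κ} ∈ τ_X ✓.
  U = {n, o, p}: f^{-1}(U) = {ι, κ, λ} ∈ τ_X ✓.
Found U = {p} with f^{-1}(U) = {ι, λ} not in τ_X. Therefore f is NOT continuous.


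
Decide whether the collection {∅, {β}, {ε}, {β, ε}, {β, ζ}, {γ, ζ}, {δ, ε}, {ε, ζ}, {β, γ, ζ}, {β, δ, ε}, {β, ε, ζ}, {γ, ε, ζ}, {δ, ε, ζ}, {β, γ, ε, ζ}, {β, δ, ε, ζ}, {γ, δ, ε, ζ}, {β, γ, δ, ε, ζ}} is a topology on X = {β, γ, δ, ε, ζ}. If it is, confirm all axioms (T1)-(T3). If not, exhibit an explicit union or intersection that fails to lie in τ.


τ is NOT a topology on X.

Axiom (T1): ∅ ∈ τ? Yes; X ∈ τ? Yes.
Axiom (T2/T3): check pairwise unions and intersections of members of τ.
Counterexample for (T3): {β, ζ} ∩ {γ, ζ} = {ζ} ∉ τ. Therefore τ is NOT a topology.


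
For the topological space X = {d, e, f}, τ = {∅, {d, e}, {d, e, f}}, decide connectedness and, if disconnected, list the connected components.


(X, τ) is connected.

Find clopen sets (U ∈ τ with X ∖ U ∈ τ):
  U = ∅, X ∖ U = {d, e, f} — both open, so U is clopen.
  U = {d, e, f}, X ∖ U = ∅ — both open, so U is clopen.
Only trivial clopens (∅ and X) exist, so (X, τ) is connected.
Compute connected components by grouping points that agree on all clopens:
  component: {d, e, f}


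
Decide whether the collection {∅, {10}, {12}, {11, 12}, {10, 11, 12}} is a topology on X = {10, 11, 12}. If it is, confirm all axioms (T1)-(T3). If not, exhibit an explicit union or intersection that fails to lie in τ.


τ is NOT a topology on X.

Axiom (T1): ∅ ∈ τ? Yes; X ∈ τ? Yes.
Axiom (T2/T3): check pairwise unions and intersections of members of τ.
Counterexample for (T2): {10} ∪ {12} = {10, 12} ∉ τ. Therefore τ is NOT a topology.


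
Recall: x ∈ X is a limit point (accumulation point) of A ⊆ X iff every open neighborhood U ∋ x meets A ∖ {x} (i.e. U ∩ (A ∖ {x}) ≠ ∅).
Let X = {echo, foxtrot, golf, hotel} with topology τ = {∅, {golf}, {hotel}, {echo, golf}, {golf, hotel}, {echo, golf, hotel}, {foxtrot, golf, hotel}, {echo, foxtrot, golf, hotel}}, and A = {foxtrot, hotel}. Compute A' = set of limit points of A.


A' = {foxtrot}

For each x ∈ X, list the open sets U ∈ τ with x ∈ U, then check whether U ∩ (A ∖ {x}) ≠ ∅ for every such U.
  x = echo: open {echo, golf} ∋ x has {echo, golf} ∩ (A ∖ {echo}) = ∅, so x is NOT a limit point.
  x = foxtrot: opens ∋ x are {foxtrot, golf, hotel}, {echo, foxtrot, golf, hotel}; each meets A ∖ {foxtrot}, so x IS a limit point.
  x = golf: open {golf} ∋ x has {golf} ∩ (A ∖ {golf}) = ∅, so x is NOT a limit point.
  x = hotel: open {hotel} ∋ x has {hotel} ∩ (A ∖ {hotel}) = ∅, so x is NOT a limit point.
Collecting: A' = {foxtrot}.


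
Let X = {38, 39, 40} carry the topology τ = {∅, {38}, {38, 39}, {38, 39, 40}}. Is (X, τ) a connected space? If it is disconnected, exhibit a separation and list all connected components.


(X, τ) is connected.

Find clopen sets (U ∈ τ with X ∖ U ∈ τ):
  U = ∅, X ∖ U = {38, 39, 40} — both open, so U is clopen.
  U = {38, 39, 40}, X ∖ U = ∅ — both open, so U is clopen.
Only trivial clopens (∅ and X) exist, so (X, τ) is connected.
Compute connected components by grouping points that agree on all clopens:
  component: {38, 39, 40}


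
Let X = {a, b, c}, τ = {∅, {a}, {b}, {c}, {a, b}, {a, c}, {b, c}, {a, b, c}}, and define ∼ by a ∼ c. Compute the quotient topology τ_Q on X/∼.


X/∼ = {[a=c], [b]}; |τ_Q| = 4.

Equivalence classes: [a=c], [b].
Quotient map π: X → X/∼ sends a ↦ [a=c], b ↦ [b], c ↦ [a=c].
For each subset V ⊆ X/∼, compute π^{-1}(V) ⊆ X and check whether π^{-1}(V) ∈ τ. V is open in τ_Q iff π^{-1}(V) ∈ τ.
  V = {}: π^{-1}(V) = ∅ ∈ τ ✓.
  V = {[a=c]}: π^{-1}(V) = {a, c} ∈ τ ✓.
  V = {[b]}: π^{-1}(V) = {b} ∈ τ ✓.
  V = {[a=c], [b]}: π^{-1}(V) = {a, b, c} ∈ τ ✓.
Open sets in the quotient: τ_Q = {{}, {[a=c]}, {[b]}, {[a=c], [b]}} (4 elements).


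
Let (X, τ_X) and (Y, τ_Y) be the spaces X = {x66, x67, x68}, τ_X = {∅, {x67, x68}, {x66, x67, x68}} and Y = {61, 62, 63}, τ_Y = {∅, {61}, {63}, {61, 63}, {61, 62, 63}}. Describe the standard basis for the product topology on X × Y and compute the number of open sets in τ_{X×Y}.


Basis B = {∅ × ∅, {x67, x68} × {61}, {x67, x68} × {63}, {x66, x67, x68} × {61}, {x66, x67, x68} × {63}, {x67, x68} × {61, 63}, {x66, x67, x68} × {61, 63}, {x67, x68} × {61, 62, 63}, {x66, x67, x68} × {61, 62, 63}}; |τ_{X×Y}| = 14.

Enumerate products U × V with U ∈ τ_X, V ∈ τ_Y (deduplicated):
  ∅ × ∅ = {} (∅)
  {x67, x68} × {61} = {(x67,61), (x68,61)}
  {x67, x68} × {63} = {(x67,63), (x68,63)}
  {x66, x67, x68} × {61} = {(x66,61), (x67,61), (x68,61)}
  {x66, x67, x68} × {63} = {(x66,63), (x67,63), (x68,63)}
  {x67, x68} × {61, 63} = {(x67,61), (x67,63), (x68,61), (x68,63)}
  {x66, x67, x68} × {61, 63} = {(x66,61), (x66,63), (x67,61), (x67,63), (x68,61), (x68,63)}
  {x67, x68} × {61, 62, 63} = {(x67,61), (x67,62), (x67,63), (x68,61), (x68,62), (x68,63)}
  {x66, x67, x68} × {61, 62, 63} = {(x66,61), (x66,62), (x66,63), (x67,61), (x67,62), (x67,63), (x68,61), (x68,62), (x68,63)}
These 9 distinct sets form the basis B.
Close under arbitrary unions to get τ_{X×Y}; counting gives |τ_{X×Y}| = 14.


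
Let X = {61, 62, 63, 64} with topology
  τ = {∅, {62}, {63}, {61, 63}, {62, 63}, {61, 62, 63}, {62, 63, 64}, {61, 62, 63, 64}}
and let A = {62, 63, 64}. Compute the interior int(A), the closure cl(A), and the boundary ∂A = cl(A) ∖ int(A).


int(A) = {62, 63, 64}, cl(A) = {61, 62, 63, 64}, ∂A = {61}.

Closed sets in (X, τ) are complements of opens:
  closed(X, τ) = {∅, {61}, {64}, {61, 64}, {62, 64}, {61, 62, 64}, {61, 63, 64}, {61, 62, 63, 64}}.
int(A) = ⋃ {U ∈ τ : U ⊆ A}. Opens contained in A: ∅, {62}, {63}, {62, 63}, {62, 63, 64}.
Taking the union of these: int(A) = {62, 63, 64}.
cl(A) = ⋂ {C closed : A ⊆ C}. Closed sets containing A: {61, 62, 63, 64}.
Intersecting these: cl(A) = {61, 62, 63, 64}.
∂A = cl(A) ∖ int(A) = {61, 62, 63, 64} ∖ {62, 63, 64} = {61}.


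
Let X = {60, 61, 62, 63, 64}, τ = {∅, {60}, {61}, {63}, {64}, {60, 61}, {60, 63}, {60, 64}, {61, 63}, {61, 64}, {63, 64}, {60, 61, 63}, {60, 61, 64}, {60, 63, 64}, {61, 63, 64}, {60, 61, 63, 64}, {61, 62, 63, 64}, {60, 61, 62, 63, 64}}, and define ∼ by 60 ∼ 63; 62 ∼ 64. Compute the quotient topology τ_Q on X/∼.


X/∼ = {[60=63], [61], [62=64]}; |τ_Q| = 5.

Equivalence classes: [60=63], [61], [62=64].
Quotient map π: X → X/∼ sends 60 ↦ [60=63], 61 ↦ [61], 62 ↦ [62=64], 63 ↦ [60=63], 64 ↦ [62=64].
For each subset V ⊆ X/∼, compute π^{-1}(V) ⊆ X and check whether π^{-1}(V) ∈ τ. V is open in τ_Q iff π^{-1}(V) ∈ τ.
  V = {}: π^{-1}(V) = ∅ ∈ τ ✓.
  V = {[60=63]}: π^{-1}(V) = {60, 63} ∈ τ ✓.
  V = {[61]}: π^{-1}(V) = {61} ∈ τ ✓.
  V = {[60=63], [61]}: π^{-1}(V) = {60, 61, 63} ∈ τ ✓.
  V = {[62=64]}: π^{-1}(V) = {62, 64} ∉ τ ✗.
  V = {[60=63], [62=64]}: π^{-1}(V) = {60, 62, 63, 64} ∉ τ ✗.
  V = {[61], [62=64]}: π^{-1}(V) = {61, 62, 64} ∉ τ ✗.
  V = {[60=63], [61], [62=64]}: π^{-1}(V) = {60, 61, 62, 63, 64} ∈ τ ✓.
Open sets in the quotient: τ_Q = {{}, {[60=63]}, {[61]}, {[60=63], [61]}, {[60=63], [61], [62=64]}} (5 elements).


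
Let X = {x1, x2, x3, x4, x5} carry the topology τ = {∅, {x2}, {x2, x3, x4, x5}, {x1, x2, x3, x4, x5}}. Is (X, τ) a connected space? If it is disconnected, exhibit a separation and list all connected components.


(X, τ) is connected.

Find clopen sets (U ∈ τ with X ∖ U ∈ τ):
  U = ∅, X ∖ U = {x1, x2, x3, x4, x5} — both open, so U is clopen.
  U = {x1, x2, x3, x4, x5}, X ∖ U = ∅ — both open, so U is clopen.
Only trivial clopens (∅ and X) exist, so (X, τ) is connected.
Compute connected components by grouping points that agree on all clopens:
  component: {x1, x2, x3, x4, x5}


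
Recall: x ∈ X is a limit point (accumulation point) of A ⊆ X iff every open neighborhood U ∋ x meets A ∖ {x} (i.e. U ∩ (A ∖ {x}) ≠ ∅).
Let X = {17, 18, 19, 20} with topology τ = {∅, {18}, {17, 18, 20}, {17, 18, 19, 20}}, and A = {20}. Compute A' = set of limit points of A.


A' = {17, 19}

For each x ∈ X, list the open sets U ∈ τ with x ∈ U, then check whether U ∩ (A ∖ {x}) ≠ ∅ for every such U.
  x = 17: opens ∋ x are {17, 18, 20}, {17, 18, 19, 20}; each meets A ∖ {17}, so x IS a limit point.
  x = 18: open {18} ∋ x has {18} ∩ (A ∖ {18}) = ∅, so x is NOT a limit point.
  x = 19: opens ∋ x are {17, 18, 19, 20}; each meets A ∖ {19}, so x IS a limit point.
  x = 20: open {17, 18, 20} ∋ x has {17, 18, 20} ∩ (A ∖ {20}) = ∅, so x is NOT a limit point.
Collecting: A' = {17, 19}.


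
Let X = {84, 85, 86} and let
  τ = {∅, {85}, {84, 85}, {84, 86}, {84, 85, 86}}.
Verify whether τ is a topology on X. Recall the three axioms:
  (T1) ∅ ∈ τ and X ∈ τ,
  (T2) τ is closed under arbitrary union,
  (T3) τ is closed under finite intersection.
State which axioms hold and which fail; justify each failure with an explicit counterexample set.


τ is NOT a topology on X.

Axiom (T1): ∅ ∈ τ? Yes; X ∈ τ? Yes.
Axiom (T2/T3): check pairwise unions and intersections of members of τ.
Counterexample for (T3): {84, 85} ∩ {84, 86} = {84} ∉ τ. Therefore τ is NOT a topology.


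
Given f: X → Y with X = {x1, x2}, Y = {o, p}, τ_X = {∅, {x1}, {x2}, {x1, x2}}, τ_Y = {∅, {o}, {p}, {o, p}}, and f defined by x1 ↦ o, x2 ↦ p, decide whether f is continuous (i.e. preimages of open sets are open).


f IS continuous.

Compute f^{-1}(U) for each U ∈ τ_Y:
  U = ∅: f^{-1}(U) = ∅ ∈ τ_X ✓.
  U = {o}: f^{-1}(U) = {x1} ∈ τ_X ✓.
  U = {p}: f^{-1}(U) = {x2} ∈ τ_X ✓.
  U = {o, p}: f^{-1}(U) = {x1, x2} ∈ τ_X ✓.
Every preimage lies in τ_X, so f IS continuous.


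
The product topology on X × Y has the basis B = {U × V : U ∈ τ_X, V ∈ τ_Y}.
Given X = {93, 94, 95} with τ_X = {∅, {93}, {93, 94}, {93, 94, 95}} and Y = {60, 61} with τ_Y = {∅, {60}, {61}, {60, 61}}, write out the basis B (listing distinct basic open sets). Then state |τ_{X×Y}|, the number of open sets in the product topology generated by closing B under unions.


Basis B = {∅ × ∅, {93} × {60}, {93} × {61}, {93} × {60, 61}, {93, 94} × {60}, {93, 94} × {61}, {93, 94, 95} × {60}, {93, 94, 95} × {61}, {93, 94} × {60, 61}, {93, 94, 95} × {60, 61}}; |τ_{X×Y}| = 16.

Enumerate products U × V with U ∈ τ_X, V ∈ τ_Y (deduplicated):
  ∅ × ∅ = {} (∅)
  {93} × {60} = {(93,60)}
  {93} × {61} = {(93,61)}
  {93} × {60, 61} = {(93,60), (93,61)}
  {93, 94} × {60} = {(93,60), (94,60)}
  {93, 94} × {61} = {(93,61), (94,61)}
  {93, 94, 95} × {60} = {(93,60), (94,60), (95,60)}
  {93, 94, 95} × {61} = {(93,61), (94,61), (95,61)}
  {93, 94} × {60, 61} = {(93,60), (93,61), (94,60), (94,61)}
  {93, 94, 95} × {60, 61} = {(93,60), (93,61), (94,60), (94,61), (95,60), (95,61)}
These 10 distinct sets form the basis B.
Close under arbitrary unions to get τ_{X×Y}; counting gives |τ_{X×Y}| = 16.


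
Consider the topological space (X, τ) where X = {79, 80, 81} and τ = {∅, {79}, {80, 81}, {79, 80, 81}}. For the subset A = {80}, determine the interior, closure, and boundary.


int(A) = ∅, cl(A) = {80, 81}, ∂A = {80, 81}.

Closed sets in (X, τ) are complements of opens:
  closed(X, τ) = {∅, {79}, {80, 81}, {79, 80, 81}}.
int(A) = ⋃ {U ∈ τ : U ⊆ A}. Opens contained in A: ∅.
Taking the union of these: int(A) = ∅.
cl(A) = ⋂ {C closed : A ⊆ C}. Closed sets containing A: {80, 81}, {79, 80, 81}.
Intersecting these: cl(A) = {80, 81}.
∂A = cl(A) ∖ int(A) = {80, 81} ∖ ∅ = {80, 81}.


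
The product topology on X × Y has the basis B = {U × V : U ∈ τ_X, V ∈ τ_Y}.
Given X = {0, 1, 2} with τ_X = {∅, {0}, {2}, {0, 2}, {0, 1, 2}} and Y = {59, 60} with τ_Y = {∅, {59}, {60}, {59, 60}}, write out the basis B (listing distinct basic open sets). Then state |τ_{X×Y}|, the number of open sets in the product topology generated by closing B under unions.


Basis B = {∅ × ∅, {0} × {59}, {0} × {60}, {2} × {59}, {2} × {60}, {0} × {59, 60}, {0, 2} × {59}, {0, 2} × {60}, {2} × {59, 60}, {0, 1, 2} × {59}, {0, 1, 2} × {60}, {0, 2} × {59, 60}, {0, 1, 2} × {59, 60}}; |τ_{X×Y}| = 25.

Enumerate products U × V with U ∈ τ_X, V ∈ τ_Y (deduplicated):
  ∅ × ∅ = {} (∅)
  {0} × {59} = {(0,59)}
  {0} × {60} = {(0,60)}
  {2} × {59} = {(2,59)}
  {2} × {60} = {(2,60)}
  {0} × {59, 60} = {(0,59), (0,60)}
  {0, 2} × {59} = {(0,59), (2,59)}
  {0, 2} × {60} = {(0,60), (2,60)}
  {2} × {59, 60} = {(2,59), (2,60)}
  {0, 1, 2} × {59} = {(0,59), (1,59), (2,59)}
  {0, 1, 2} × {60} = {(0,60), (1,60), (2,60)}
  {0, 2} × {59, 60} = {(0,59), (0,60), (2,59), (2,60)}
  {0, 1, 2} × {59, 60} = {(0,59), (0,60), (1,59), (1,60), (2,59), (2,60)}
These 13 distinct sets form the basis B.
Close under arbitrary unions to get τ_{X×Y}; counting gives |τ_{X×Y}| = 25.


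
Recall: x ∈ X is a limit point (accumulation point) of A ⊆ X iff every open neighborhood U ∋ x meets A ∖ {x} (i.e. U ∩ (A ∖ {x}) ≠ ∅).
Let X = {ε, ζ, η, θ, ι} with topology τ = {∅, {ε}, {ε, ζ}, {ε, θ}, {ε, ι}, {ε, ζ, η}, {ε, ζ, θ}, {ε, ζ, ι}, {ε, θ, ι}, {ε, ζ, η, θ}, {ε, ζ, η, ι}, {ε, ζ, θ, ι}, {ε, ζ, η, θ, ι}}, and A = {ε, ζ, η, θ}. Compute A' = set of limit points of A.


A' = {ζ, η, θ, ι}

For each x ∈ X, list the open sets U ∈ τ with x ∈ U, then check whether U ∩ (A ∖ {x}) ≠ ∅ for every such U.
  x = ε: open {ε} ∋ x has {ε} ∩ (A ∖ {ε}) = ∅, so x is NOT a limit point.
  x = ζ: opens ∋ x are {ε, ζ}, {ε, ζ, η}, {ε, ζ, θ}, {ε, ζ, ι}, {ε, ζ, η, θ}, {ε, ζ, η, ι}, {ε, ζ, θ, ι}, {ε, ζ, η, θ, ι}; each meets A ∖ {ζ}, so x IS a limit point.
  x = η: opens ∋ x are {ε, ζ, η}, {ε, ζ, η, θ}, {ε, ζ, η, ι}, {ε, ζ, η, θ, ι}; each meets A ∖ {η}, so x IS a limit point.
  x = θ: opens ∋ x are {ε, θ}, {ε, ζ, θ}, {ε, θ, ι}, {ε, ζ, η, θ}, {ε, ζ, θ, ι}, {ε, ζ, η, θ, ι}; each meets A ∖ {θ}, so x IS a limit point.
  x = ι: opens ∋ x are {ε, ι}, {ε, ζ, ι}, {ε, θ, ι}, {ε, ζ, η, ι}, {ε, ζ, θ, ι}, {ε, ζ, η, θ, ι}; each meets A ∖ {ι}, so x IS a limit point.
Collecting: A' = {ζ, η, θ, ι}.


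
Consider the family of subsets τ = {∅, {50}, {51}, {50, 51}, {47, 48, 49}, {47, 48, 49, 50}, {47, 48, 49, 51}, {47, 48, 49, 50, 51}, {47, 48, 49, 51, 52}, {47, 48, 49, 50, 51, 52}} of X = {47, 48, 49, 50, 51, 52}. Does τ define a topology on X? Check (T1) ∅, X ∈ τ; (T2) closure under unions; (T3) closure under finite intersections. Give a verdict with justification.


τ IS a topology on X.

Axiom (T1): ∅ ∈ τ? Yes; X ∈ τ? Yes.
Axiom (T2/T3): check pairwise unions and intersections of members of τ.
All pairwise intersections and unions checked — each lies in τ. Therefore τ satisfies (T1), (T2), (T3): it IS a topology on X.


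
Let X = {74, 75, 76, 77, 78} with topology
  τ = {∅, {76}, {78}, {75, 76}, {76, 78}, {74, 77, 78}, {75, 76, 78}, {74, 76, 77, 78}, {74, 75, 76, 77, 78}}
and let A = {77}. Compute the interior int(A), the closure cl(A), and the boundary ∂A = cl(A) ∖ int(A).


int(A) = ∅, cl(A) = {74, 77}, ∂A = {74, 77}.

Closed sets in (X, τ) are complements of opens:
  closed(X, τ) = {∅, {75}, {74, 77}, {75, 76}, {74, 75, 77}, {74, 77, 78}, {74, 75, 76, 77}, {74, 75, 77, 78}, {74, 75, 76, 77, 78}}.
int(A) = ⋃ {U ∈ τ : U ⊆ A}. Opens contained in A: ∅.
Taking the union of these: int(A) = ∅.
cl(A) = ⋂ {C closed : A ⊆ C}. Closed sets containing A: {74, 77}, {74, 75, 77}, {74, 77, 78}, {74, 75, 76, 77}, {74, 75, 77, 78}, {74, 75, 76, 77, 78}.
Intersecting these: cl(A) = {74, 77}.
∂A = cl(A) ∖ int(A) = {74, 77} ∖ ∅ = {74, 77}.


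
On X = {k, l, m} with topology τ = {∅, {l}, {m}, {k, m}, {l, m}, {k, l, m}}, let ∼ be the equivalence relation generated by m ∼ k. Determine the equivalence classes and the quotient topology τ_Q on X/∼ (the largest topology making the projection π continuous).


X/∼ = {[k=m], [l]}; |τ_Q| = 4.

Equivalence classes: [k=m], [l].
Quotient map π: X → X/∼ sends k ↦ [k=m], l ↦ [l], m ↦ [k=m].
For each subset V ⊆ X/∼, compute π^{-1}(V) ⊆ X and check whether π^{-1}(V) ∈ τ. V is open in τ_Q iff π^{-1}(V) ∈ τ.
  V = {}: π^{-1}(V) = ∅ ∈ τ ✓.
  V = {[k=m]}: π^{-1}(V) = {k, m} ∈ τ ✓.
  V = {[l]}: π^{-1}(V) = {l} ∈ τ ✓.
  V = {[k=m], [l]}: π^{-1}(V) = {k, l, m} ∈ τ ✓.
Open sets in the quotient: τ_Q = {{}, {[k=m]}, {[l]}, {[k=m], [l]}} (4 elements).


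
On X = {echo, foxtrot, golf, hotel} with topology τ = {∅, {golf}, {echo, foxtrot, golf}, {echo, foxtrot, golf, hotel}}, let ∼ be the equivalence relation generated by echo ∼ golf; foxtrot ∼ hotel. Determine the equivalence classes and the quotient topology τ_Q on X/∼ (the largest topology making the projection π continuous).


X/∼ = {[echo=golf], [foxtrot=hotel]}; |τ_Q| = 2.

Equivalence classes: [echo=golf], [foxtrot=hotel].
Quotient map π: X → X/∼ sends echo ↦ [echo=golf], foxtrot ↦ [foxtrot=hotel], golf ↦ [echo=golf], hotel ↦ [foxtrot=hotel].
For each subset V ⊆ X/∼, compute π^{-1}(V) ⊆ X and check whether π^{-1}(V) ∈ τ. V is open in τ_Q iff π^{-1}(V) ∈ τ.
  V = {}: π^{-1}(V) = ∅ ∈ τ ✓.
  V = {[echo=golf]}: π^{-1}(V) = {echo, golf} ∉ τ ✗.
  V = {[foxtrot=hotel]}: π^{-1}(V) = {foxtrot, hotel} ∉ τ ✗.
  V = {[echo=golf], [foxtrot=hotel]}: π^{-1}(V) = {echo, foxtrot, golf, hotel} ∈ τ ✓.
Open sets in the quotient: τ_Q = {{}, {[echo=golf], [foxtrot=hotel]}} (2 elements).


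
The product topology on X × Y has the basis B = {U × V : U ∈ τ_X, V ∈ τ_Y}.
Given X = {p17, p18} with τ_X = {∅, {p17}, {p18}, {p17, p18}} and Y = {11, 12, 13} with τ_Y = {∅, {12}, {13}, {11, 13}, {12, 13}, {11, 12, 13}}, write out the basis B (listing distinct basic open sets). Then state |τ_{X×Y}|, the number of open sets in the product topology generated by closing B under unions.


Basis B = {∅ × ∅, {p17} × {12}, {p17} × {13}, {p18} × {12}, {p18} × {13}, {p17} × {11, 13}, {p17} × {12, 13}, {p17, p18} × {12}, {p17, p18} × {13}, {p18} × {11, 13}, {p18} × {12, 13}, {p17} × {11, 12, 13}, {p18} × {11, 12, 13}, {p17, p18} × {11, 13}, {p17, p18} × {12, 13}, {p17, p18} × {11, 12, 13}}; |τ_{X×Y}| = 36.

Enumerate products U × V with U ∈ τ_X, V ∈ τ_Y (deduplicated):
  ∅ × ∅ = {} (∅)
  {p17} × {12} = {(p17,12)}
  {p17} × {13} = {(p17,13)}
  {p18} × {12} = {(p18,12)}
  {p18} × {13} = {(p18,13)}
  {p17} × {11, 13} = {(p17,11), (p17,13)}
  {p17} × {12, 13} = {(p17,12), (p17,13)}
  {p17, p18} × {12} = {(p17,12), (p18,12)}
  {p17, p18} × {13} = {(p17,13), (p18,13)}
  {p18} × {11, 13} = {(p18,11), (p18,13)}
  {p18} × {12, 13} = {(p18,12), (p18,13)}
  {p17} × {11, 12, 13} = {(p17,11), (p17,12), (p17,13)}
  {p18} × {11, 12, 13} = {(p18,11), (p18,12), (p18,13)}
  {p17, p18} × {11, 13} = {(p17,11), (p17,13), (p18,11), (p18,13)}
  {p17, p18} × {12, 13} = {(p17,12), (p17,13), (p18,12), (p18,13)}
  {p17, p18} × {11, 12, 13} = {(p17,11), (p17,12), (p17,13), (p18,11), (p18,12), (p18,13)}
These 16 distinct sets form the basis B.
Close under arbitrary unions to get τ_{X×Y}; counting gives |τ_{X×Y}| = 36.


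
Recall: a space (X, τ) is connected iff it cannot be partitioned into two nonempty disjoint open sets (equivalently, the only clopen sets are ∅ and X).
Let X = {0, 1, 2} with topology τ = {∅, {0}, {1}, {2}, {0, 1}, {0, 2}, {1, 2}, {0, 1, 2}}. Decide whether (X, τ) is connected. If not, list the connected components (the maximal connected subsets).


(X, τ) is disconnected; components = [{0}, {1}, {2}].

Find clopen sets (U ∈ τ with X ∖ U ∈ τ):
  U = ∅, X ∖ U = {0, 1, 2} — both open, so U is clopen.
  U = {0}, X ∖ U = {1, 2} — both open, so U is clopen.
  U = {1}, X ∖ U = {0, 2} — both open, so U is clopen.
  U = {2}, X ∖ U = {0, 1} — both open, so U is clopen.
  U = {0, 1}, X ∖ U = {2} — both open, so U is clopen.
  U = {0, 2}, X ∖ U = {1} — both open, so U is clopen.
  U = {1, 2}, X ∖ U = {0} — both open, so U is clopen.
  U = {0, 1, 2}, X ∖ U = ∅ — both open, so U is clopen.
Nontrivial clopen(s) exist: e.g. {2}. So (X, τ) is disconnected.
Compute connected components by grouping points that agree on all clopens:
  component: {0}
  component: {1}
  component: {2}


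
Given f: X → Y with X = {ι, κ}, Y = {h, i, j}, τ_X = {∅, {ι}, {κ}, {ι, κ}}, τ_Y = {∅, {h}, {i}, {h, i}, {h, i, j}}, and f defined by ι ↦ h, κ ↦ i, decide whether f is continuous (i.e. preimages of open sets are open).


f IS continuous.

Compute f^{-1}(U) for each U ∈ τ_Y:
  U = ∅: f^{-1}(U) = ∅ ∈ τ_X ✓.
  U = {h}: f^{-1}(U) = {ι} ∈ τ_X ✓.
  U = {i}: f^{-1}(U) = {κ} ∈ τ_X ✓.
  U = {h, i}: f^{-1}(U) = {ι, κ} ∈ τ_X ✓.
  U = {h, i, j}: f^{-1}(U) = {ι, κ} ∈ τ_X ✓.
Every preimage lies in τ_X, so f IS continuous.


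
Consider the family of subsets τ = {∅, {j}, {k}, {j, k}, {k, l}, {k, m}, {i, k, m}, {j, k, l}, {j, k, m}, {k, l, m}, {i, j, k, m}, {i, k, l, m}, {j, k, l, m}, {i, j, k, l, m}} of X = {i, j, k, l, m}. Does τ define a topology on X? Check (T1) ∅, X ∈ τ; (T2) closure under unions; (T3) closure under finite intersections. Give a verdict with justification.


τ IS a topology on X.

Axiom (T1): ∅ ∈ τ? Yes; X ∈ τ? Yes.
Axiom (T2/T3): check pairwise unions and intersections of members of τ.
All pairwise intersections and unions checked — each lies in τ. Therefore τ satisfies (T1), (T2), (T3): it IS a topology on X.
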